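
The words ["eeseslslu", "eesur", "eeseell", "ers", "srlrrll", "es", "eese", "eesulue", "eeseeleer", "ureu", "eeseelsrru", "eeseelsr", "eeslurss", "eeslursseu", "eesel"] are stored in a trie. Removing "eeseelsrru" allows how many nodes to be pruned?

2

After clearing the end-marker at "eeseelsrru", prune upward until reaching a node still needed by another word.
The suffix "ru" (2 nodes) is used only by "eeseelsrru"; "eeseelsr" is itself a stored word, so pruning stops there.
Nodes removed: 2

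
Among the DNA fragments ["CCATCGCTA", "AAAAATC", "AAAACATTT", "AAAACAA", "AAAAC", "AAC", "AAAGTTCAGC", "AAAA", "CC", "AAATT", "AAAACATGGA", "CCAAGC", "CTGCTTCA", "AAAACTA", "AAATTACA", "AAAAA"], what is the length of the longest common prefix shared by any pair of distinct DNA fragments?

Look for the deepest trie node that still has at least two words in its subtree.
"AAAACATGGA" and "AAAACATTT" agree on "AAAACAT" (7 characters) before diverging; nothing deeper is shared.
Longest shared-prefix length: 7

7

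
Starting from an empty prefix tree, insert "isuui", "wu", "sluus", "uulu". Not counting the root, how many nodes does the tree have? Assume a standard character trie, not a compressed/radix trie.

16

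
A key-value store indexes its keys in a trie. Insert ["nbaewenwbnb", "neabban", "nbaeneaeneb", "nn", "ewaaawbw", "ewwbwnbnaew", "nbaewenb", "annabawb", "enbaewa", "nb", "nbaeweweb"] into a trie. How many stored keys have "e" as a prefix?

3

Filter for entries beginning with "e":
Words under "e": enbaewa, ewaaawbw, ewwbwnbnaew
Count: 3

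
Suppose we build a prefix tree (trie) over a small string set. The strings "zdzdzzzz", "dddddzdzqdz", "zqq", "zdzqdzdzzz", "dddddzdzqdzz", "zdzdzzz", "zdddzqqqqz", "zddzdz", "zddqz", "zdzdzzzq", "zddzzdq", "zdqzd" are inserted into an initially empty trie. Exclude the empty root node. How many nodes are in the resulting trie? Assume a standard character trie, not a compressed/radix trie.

49

For each word, the new-node count is its length minus the longest prefix already in the trie:
  "zdzdzzzz" → 8 new (z, d, z, d, z, z, z, z)
  "dddddzdzqdz" → 11 new (d, d, d, d, d, z, d, z, q, d, z)
  "zqq" → prefix "z" already present; 2 new (q, q)
  "zdzqdzdzzz" → prefix "zdz" already present; 7 new (q, d, z, d, z, z, z)
  "dddddzdzqdzz" → prefix "dddddzdzqdz" already present; 1 new (z)
  "zdzdzzz" → prefix "zdzdzzz" already present; 0 new (none)
  "zdddzqqqqz" → prefix "zd" already present; 8 new (d, d, z, q, q, q, q, z)
  "zddzdz" → prefix "zdd" already present; 3 new (z, d, z)
  "zddqz" → prefix "zdd" already present; 2 new (q, z)
  "zdzdzzzq" → prefix "zdzdzzz" already present; 1 new (q)
  "zddzzdq" → prefix "zddz" already present; 3 new (z, d, q)
  "zdqzd" → prefix "zd" already present; 3 new (q, z, d)
Total nodes = 8 + 11 + 2 + 7 + 1 + 0 + 8 + 3 + 2 + 1 + 3 + 3 = 49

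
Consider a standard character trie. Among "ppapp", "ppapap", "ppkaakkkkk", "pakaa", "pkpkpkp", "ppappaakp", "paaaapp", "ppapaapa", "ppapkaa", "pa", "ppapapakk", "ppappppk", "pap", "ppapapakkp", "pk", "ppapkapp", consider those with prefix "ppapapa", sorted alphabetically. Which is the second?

Words with prefix "ppapapa", in lexicographic order: "ppapapakk", "ppapapakkp"
The 2nd is ppapapakkp.

ppapapakkp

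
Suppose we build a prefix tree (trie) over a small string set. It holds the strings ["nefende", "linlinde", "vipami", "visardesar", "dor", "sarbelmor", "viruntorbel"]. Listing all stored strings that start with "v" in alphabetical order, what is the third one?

visardesar

DFS of the "v" subtree visits, in order: "vipami", "viruntorbel", "visardesar"
Position 3: visardesar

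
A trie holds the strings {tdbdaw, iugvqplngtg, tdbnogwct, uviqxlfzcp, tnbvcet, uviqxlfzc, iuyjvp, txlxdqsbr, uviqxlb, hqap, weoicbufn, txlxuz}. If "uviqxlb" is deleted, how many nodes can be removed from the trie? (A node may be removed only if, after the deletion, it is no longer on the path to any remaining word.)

Walk "uviqxlb" from the leaf back toward the root, removing each node that no remaining word uses.
The suffix "b" (1 node) is used only by "uviqxlb"; the node for "uviqxl" still has the child "f", so pruning stops there.
Nodes removed: 1

1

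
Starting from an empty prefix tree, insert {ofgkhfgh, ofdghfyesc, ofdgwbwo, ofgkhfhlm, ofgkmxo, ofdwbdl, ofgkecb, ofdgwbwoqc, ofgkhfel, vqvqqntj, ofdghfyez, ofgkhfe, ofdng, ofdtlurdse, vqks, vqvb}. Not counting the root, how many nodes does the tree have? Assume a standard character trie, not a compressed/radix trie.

Count nodes per top-level branch (shared prefixes stored once):
  'o'-branch (ofdghfyesc, ofdghfyez, ofdgwbwo, ofdgwbwoqc, ofdng, ofdtlurdse, ofdwbdl, ofgkecb, ofgkhfe, ofgkhfel, ofgkhfgh, ofgkhfhlm, ofgkmxo): 47 nodes
  'v'-branch (vqks, vqvb, vqvqqntj): 11 nodes
Sum: 58

58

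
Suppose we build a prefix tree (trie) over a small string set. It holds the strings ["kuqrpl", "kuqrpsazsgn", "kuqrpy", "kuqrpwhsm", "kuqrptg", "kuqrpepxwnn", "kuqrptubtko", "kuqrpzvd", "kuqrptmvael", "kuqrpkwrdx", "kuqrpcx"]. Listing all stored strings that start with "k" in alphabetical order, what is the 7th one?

Filter for "k…" and sort: "kuqrpcx", "kuqrpepxwnn", "kuqrpkwrdx", "kuqrpl", "kuqrpsazsgn", "kuqrptg", "kuqrptmvael", "kuqrptubtko", "kuqrpwhsm", "kuqrpy", "kuqrpzvd"
Position 7: kuqrptmvael

kuqrptmvael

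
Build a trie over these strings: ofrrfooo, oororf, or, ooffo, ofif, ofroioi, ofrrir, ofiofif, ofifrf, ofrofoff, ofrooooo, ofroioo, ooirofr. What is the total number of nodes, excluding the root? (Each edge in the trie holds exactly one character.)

For each word, the new-node count is its length minus the longest prefix already in the trie:
  "ofrrfooo" → 8 new (o, f, r, r, f, o, o, o)
  "oororf" → prefix "o" already present; 5 new (o, r, o, r, f)
  "or" → prefix "o" already present; 1 new (r)
  "ooffo" → prefix "oo" already present; 3 new (f, f, o)
  "ofif" → prefix "of" already present; 2 new (i, f)
  "ofroioi" → prefix "ofr" already present; 4 new (o, i, o, i)
  "ofrrir" → prefix "ofrr" already present; 2 new (i, r)
  "ofiofif" → prefix "ofi" already present; 4 new (o, f, i, f)
  "ofifrf" → prefix "ofif" already present; 2 new (r, f)
  "ofrofoff" → prefix "ofro" already present; 4 new (f, o, f, f)
  "ofrooooo" → prefix "ofro" already present; 4 new (o, o, o, o)
  "ofroioo" → prefix "ofroio" already present; 1 new (o)
  "ooirofr" → prefix "oo" already present; 5 new (i, r, o, f, r)
Total nodes = 8 + 5 + 1 + 3 + 2 + 4 + 2 + 4 + 2 + 4 + 4 + 1 + 5 = 45

45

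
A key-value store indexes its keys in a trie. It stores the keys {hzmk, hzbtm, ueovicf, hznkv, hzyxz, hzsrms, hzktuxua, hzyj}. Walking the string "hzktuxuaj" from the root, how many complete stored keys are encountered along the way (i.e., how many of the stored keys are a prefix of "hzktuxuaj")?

Walk "hzktuxuaj" from the root; an end-of-word marker is hit whenever a stored word is a prefix of "hzktuxuaj".
Prefixes of the query that are stored words: "hzktuxua"
Count: 1

1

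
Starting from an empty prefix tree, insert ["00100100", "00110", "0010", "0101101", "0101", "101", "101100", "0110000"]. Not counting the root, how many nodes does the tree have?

27

Trace insertions, counting only characters that open a new branch:
  "00100100" → 8 new (0, 0, 1, 0, 0, 1, 0, 0)
  "00110" → prefix "001" already present; 2 new (1, 0)
  "0010" → prefix "0010" already present; 0 new (none)
  "0101101" → prefix "0" already present; 6 new (1, 0, 1, 1, 0, 1)
  "0101" → prefix "0101" already present; 0 new (none)
  "101" → 3 new (1, 0, 1)
  "101100" → prefix "101" already present; 3 new (1, 0, 0)
  "0110000" → prefix "01" already present; 5 new (1, 0, 0, 0, 0)
Total nodes = 8 + 2 + 0 + 6 + 0 + 3 + 3 + 5 = 27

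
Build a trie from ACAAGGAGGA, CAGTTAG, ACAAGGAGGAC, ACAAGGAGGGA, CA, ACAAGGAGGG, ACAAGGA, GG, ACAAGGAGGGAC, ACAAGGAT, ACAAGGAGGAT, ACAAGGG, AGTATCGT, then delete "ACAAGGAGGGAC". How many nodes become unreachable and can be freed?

Walk "ACAAGGAGGGAC" from the leaf back toward the root, removing each node that no remaining word uses.
The suffix "C" (1 node) is used only by "ACAAGGAGGGAC"; "ACAAGGAGGGA" is itself a stored word, so pruning stops there.
Nodes removed: 1

1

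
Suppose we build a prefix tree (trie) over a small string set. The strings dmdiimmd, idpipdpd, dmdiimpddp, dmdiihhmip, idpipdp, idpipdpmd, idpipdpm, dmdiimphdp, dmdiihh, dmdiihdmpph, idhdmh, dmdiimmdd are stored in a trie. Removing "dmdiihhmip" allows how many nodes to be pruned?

A node on "dmdiihhmip"'s path can go only if nothing else ends at it or branches off below it.
The suffix "mip" (3 nodes) is used only by "dmdiihhmip"; "dmdiihh" is itself a stored word, so pruning stops there.
Nodes removed: 3

3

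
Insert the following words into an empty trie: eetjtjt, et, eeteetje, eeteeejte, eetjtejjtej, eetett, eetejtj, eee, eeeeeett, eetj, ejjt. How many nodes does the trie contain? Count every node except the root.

Trie structure (* marks end of a word):
(root)
└─ e
   ├─ e
   │  ├─ e *
   │  │  └─ e
   │  │     └─ e
   │  │        └─ e
   │  │           └─ t
   │  │              └─ t *
   │  └─ t
   │     ├─ e
   │     │  ├─ e
   │     │  │  ├─ e
   │     │  │  │  └─ j
   │     │  │  │     └─ t
   │     │  │  │        └─ e *
   │     │  │  └─ t
   │     │  │     └─ j
   │     │  │        └─ e *
   │     │  ├─ j
   │     │  │  └─ t
   │     │  │     └─ j *
   │     │  └─ t
   │     │     └─ t *
   │     └─ j *
   │        └─ t
   │           ├─ e
   │           │  └─ j
   │           │     └─ j
   │           │        └─ t
   │           │           └─ e
   │           │              └─ j *
   │           └─ j
   │              └─ t *
   ├─ j
   │  └─ j
   │     └─ t *
   └─ t *
Counting every labelled node above: 37.

37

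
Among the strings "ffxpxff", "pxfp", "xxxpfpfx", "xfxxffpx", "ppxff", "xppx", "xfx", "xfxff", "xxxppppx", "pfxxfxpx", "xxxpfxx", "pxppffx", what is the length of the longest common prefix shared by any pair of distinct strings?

5

Look for the deepest trie node that still has at least two words in its subtree.
"xxxpfpfx" and "xxxpfxx" agree on "xxxpf" (5 characters) before diverging; nothing deeper is shared.
Longest shared-prefix length: 5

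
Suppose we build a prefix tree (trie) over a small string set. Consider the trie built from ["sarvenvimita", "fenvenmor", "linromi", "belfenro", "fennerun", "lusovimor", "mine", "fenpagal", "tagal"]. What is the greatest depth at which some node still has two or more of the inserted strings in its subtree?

3

Equivalently: take the maximum, over all pairs, of their longest common prefix length.
"fennerun" and "fenpagal" agree on "fen" (3 characters) before diverging; nothing deeper is shared.
Longest shared-prefix length: 3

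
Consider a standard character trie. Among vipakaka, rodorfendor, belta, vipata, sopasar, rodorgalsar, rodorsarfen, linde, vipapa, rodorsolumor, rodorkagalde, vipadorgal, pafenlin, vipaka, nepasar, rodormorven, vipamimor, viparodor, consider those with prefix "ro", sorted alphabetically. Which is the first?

Filter for "ro…" and sort: "rodorfendor", "rodorgalsar", "rodorkagalde", "rodormorven", "rodorsarfen", "rodorsolumor"
Position 1: rodorfendor

rodorfendor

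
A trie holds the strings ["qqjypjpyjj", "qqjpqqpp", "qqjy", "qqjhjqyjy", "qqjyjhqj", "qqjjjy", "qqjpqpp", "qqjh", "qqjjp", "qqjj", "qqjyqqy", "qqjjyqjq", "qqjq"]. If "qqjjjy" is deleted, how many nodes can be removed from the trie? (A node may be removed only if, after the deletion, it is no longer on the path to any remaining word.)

2

After clearing the end-marker at "qqjjjy", prune upward until reaching a node still needed by another word.
The suffix "jy" (2 nodes) is used only by "qqjjjy"; the node for "qqjj" still has the child "p", so pruning stops there.
Nodes removed: 2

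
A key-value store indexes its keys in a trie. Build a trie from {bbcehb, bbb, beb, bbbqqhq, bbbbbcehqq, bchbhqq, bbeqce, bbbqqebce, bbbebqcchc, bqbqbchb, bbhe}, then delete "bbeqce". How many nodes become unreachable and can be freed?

4

Walk "bbeqce" from the leaf back toward the root, removing each node that no remaining word uses.
The suffix "eqce" (4 nodes) is used only by "bbeqce"; the node for "bb" still has the child "c", so pruning stops there.
Nodes removed: 4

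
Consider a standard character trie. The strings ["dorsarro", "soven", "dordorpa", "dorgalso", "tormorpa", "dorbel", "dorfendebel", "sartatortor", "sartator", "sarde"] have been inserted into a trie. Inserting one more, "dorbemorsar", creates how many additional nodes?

The longest prefix of "dorbemorsar" already in the trie is "dorbe" (length 5).
New nodes needed: |"dorbemorsar"| − 5 = 11 − 5 = 6.

6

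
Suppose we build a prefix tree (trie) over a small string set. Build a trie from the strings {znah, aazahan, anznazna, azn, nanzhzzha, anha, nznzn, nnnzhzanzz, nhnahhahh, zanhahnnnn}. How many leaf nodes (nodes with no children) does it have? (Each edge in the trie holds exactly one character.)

Leaves are exactly the stored words that no other stored word extends.
Those words: "aazahan", "anha", "anznazna", "azn", "nanzhzzha", "nhnahhahh", "nnnzhzanzz", "nznzn", "zanhahnnnn", "znah"
Leaf count: 10

10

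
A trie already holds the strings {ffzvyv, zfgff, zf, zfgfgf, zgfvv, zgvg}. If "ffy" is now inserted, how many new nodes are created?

"ff" is already a path in the trie; the remaining "y" must be added.
So 3 − 2 = 1 new nodes.

1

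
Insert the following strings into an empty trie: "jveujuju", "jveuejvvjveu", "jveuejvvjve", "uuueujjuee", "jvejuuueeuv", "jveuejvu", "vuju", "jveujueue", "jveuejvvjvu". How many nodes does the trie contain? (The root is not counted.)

Insert word by word; a character creates a node only if that edge doesn't already exist:
  "jveujuju" → 8 new (j, v, e, u, j, u, j, u)
  "jveuejvvjveu" → prefix "jveu" already present; 8 new (e, j, v, v, j, v, e, u)
  "jveuejvvjve" → prefix "jveuejvvjve" already present; 0 new (none)
  "uuueujjuee" → 10 new (u, u, u, e, u, j, j, u, e, e)
  "jvejuuueeuv" → prefix "jve" already present; 8 new (j, u, u, u, e, e, u, v)
  "jveuejvu" → prefix "jveuejv" already present; 1 new (u)
  "vuju" → 4 new (v, u, j, u)
  "jveujueue" → prefix "jveuju" already present; 3 new (e, u, e)
  "jveuejvvjvu" → prefix "jveuejvvjv" already present; 1 new (u)
Total nodes = 8 + 8 + 0 + 10 + 8 + 1 + 4 + 3 + 1 = 43

43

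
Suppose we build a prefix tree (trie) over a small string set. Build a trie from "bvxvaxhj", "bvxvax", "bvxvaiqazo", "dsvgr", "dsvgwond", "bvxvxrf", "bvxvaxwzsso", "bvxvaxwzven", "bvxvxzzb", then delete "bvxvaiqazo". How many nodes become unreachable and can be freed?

After clearing the end-marker at "bvxvaiqazo", prune upward until reaching a node still needed by another word.
The suffix "iqazo" (5 nodes) is used only by "bvxvaiqazo"; the node for "bvxva" still has the child "x", so pruning stops there.
Nodes removed: 5

5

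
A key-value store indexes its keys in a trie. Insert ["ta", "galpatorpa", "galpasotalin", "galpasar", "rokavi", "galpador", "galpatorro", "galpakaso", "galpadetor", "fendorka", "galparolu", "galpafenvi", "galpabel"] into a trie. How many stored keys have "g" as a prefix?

Traverse to the node for "g", then collect every word in that subtree.
Matches: "galpabel", "galpadetor", "galpador", "galpafenvi", "galpakaso", "galparolu", "galpasar", "galpasotalin", "galpatorpa", "galpatorro"
Count: 10

10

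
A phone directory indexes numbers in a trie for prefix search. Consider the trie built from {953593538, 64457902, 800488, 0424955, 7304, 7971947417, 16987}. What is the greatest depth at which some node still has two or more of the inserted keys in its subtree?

Equivalently: take the maximum, over all pairs, of their longest common prefix length.
"7304" and "7971947417" agree on "7" (1 characters) before diverging; nothing deeper is shared.
Longest shared-prefix length: 1

1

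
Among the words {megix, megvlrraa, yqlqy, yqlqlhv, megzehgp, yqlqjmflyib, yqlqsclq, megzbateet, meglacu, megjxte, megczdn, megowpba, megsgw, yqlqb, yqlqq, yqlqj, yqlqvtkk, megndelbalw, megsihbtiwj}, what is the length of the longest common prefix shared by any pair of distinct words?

The deepest shared node is where two words last agree before diverging.
e.g. "yqlqj" and "yqlqjmflyib" share the prefix "yqlqj" of length 5; no pair shares a longer one.
Longest shared-prefix length: 5

5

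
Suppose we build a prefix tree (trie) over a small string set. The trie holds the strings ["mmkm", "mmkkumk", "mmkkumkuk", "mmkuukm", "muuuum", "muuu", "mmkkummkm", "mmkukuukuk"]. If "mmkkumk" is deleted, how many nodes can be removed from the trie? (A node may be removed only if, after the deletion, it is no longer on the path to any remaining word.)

Walk "mmkkumk" from the leaf back toward the root, removing each node that no remaining word uses.
Every node on "mmkkumk" is still needed (e.g. by "mmkkumkuk"), so nothing is freed.
Nodes removed: 0

0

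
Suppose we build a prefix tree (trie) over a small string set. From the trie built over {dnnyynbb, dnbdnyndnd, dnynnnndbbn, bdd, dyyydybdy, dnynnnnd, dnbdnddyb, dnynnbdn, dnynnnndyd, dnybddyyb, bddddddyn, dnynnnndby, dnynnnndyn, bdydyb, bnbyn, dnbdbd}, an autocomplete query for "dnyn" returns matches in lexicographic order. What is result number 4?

DFS of the "dnyn" subtree visits, in order: "dnynnbdn", "dnynnnnd", "dnynnnndbbn", "dnynnnndby", "dnynnnndyd", "dnynnnndyn"
The 4th is dnynnnndby.

dnynnnndby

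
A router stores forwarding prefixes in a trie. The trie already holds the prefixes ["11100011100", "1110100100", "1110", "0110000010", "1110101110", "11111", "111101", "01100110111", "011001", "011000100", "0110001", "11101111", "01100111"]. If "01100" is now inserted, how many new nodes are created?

Every character of "01100" already lies on an existing path (it is a prefix of some stored word).
No new nodes are needed: 0.

0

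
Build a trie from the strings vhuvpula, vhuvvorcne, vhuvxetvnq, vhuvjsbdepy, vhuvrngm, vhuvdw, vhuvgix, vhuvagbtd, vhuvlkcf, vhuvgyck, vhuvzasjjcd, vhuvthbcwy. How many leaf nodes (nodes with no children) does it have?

12

Leaves are exactly the stored words that no other stored word extends.
Those words: "vhuvagbtd", "vhuvdw", "vhuvgix", "vhuvgyck", "vhuvjsbdepy", "vhuvlkcf", "vhuvpula", "vhuvrngm", "vhuvthbcwy", "vhuvvorcne", "vhuvxetvnq", "vhuvzasjjcd"
Leaf count: 12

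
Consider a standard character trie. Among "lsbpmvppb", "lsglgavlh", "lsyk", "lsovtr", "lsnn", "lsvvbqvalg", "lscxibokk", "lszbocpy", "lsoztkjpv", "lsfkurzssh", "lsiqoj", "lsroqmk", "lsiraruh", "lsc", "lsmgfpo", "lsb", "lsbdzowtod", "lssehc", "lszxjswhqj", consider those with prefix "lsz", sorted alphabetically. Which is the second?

Filter for "lsz…" and sort: "lszbocpy", "lszxjswhqj"
The 2nd is lszxjswhqj.

lszxjswhqj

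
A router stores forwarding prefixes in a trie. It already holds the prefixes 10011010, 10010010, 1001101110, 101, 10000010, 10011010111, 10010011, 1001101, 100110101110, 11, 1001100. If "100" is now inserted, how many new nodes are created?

0

Every character of "100" already lies on an existing path (it is a prefix of some stored word).
No new nodes are needed: 0.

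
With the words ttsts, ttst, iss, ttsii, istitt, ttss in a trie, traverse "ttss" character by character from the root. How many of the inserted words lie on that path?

1

Traverse "ttss" character by character; count nodes along the way that are marked as word ends.
Prefixes of the query that are stored words: "ttss"
Count: 1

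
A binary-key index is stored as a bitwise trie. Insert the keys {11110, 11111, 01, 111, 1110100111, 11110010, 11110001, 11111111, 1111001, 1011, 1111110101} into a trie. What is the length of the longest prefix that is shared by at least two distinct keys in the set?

7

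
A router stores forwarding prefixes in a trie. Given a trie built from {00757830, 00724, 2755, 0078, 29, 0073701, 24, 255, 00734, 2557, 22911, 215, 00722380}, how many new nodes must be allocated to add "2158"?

Walking "2158" from the root, the first 3 characters ("215") follow existing edges; "8" is the first miss.
So 4 − 3 = 1 new nodes.

1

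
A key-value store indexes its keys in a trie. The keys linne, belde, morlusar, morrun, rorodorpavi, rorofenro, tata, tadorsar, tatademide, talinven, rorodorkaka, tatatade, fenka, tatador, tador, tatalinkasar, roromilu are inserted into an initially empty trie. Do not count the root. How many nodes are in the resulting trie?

Count nodes per top-level branch (shared prefixes stored once):
  'b'-branch (belde): 5 nodes
  'f'-branch (fenka): 5 nodes
  'l'-branch (linne): 5 nodes
  'm'-branch (morlusar, morrun): 11 nodes
  'r'-branch (rorodorkaka, rorodorpavi, rorofenro, roromilu): 24 nodes
  't'-branch (tador, tadorsar, talinven, tata, tatademide, tatador, tatalinkasar, tatatade): 36 nodes
Sum: 86

86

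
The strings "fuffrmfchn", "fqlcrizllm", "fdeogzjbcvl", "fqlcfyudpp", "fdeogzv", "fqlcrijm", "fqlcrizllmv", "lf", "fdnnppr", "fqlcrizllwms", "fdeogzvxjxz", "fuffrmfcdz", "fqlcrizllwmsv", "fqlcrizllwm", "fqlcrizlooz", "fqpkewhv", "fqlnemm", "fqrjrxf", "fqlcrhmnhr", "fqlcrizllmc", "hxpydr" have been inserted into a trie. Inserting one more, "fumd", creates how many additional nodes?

2

The longest prefix of "fumd" already in the trie is "fu" (length 2).
Each of the 2 remaining characters creates one node.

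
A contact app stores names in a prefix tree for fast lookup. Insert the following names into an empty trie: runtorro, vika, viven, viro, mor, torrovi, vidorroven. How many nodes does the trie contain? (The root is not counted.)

35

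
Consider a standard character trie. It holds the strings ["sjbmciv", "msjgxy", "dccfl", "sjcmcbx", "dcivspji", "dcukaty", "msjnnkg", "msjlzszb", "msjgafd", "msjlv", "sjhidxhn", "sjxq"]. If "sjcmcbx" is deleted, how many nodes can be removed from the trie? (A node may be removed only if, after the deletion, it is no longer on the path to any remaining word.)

After clearing the end-marker at "sjcmcbx", prune upward until reaching a node still needed by another word.
The suffix "cmcbx" (5 nodes) is used only by "sjcmcbx"; the node for "sj" still has the child "b", so pruning stops there.
Nodes removed: 5

5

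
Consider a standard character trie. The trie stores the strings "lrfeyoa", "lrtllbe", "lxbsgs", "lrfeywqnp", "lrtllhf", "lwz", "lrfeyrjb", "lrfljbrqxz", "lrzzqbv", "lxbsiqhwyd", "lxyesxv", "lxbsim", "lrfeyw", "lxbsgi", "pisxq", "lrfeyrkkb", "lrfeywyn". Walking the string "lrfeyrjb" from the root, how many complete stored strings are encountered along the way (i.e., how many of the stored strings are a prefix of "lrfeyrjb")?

1

Walk "lrfeyrjb" from the root; an end-of-word marker is hit whenever a stored word is a prefix of "lrfeyrjb".
Prefixes of the query that are stored words: "lrfeyrjb"
Count: 1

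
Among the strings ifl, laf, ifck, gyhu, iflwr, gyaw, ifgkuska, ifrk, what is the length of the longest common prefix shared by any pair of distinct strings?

3

Equivalently: take the maximum, over all pairs, of their longest common prefix length.
"ifl" and "iflwr" agree on "ifl" (3 characters) before diverging; nothing deeper is shared.
Longest shared-prefix length: 3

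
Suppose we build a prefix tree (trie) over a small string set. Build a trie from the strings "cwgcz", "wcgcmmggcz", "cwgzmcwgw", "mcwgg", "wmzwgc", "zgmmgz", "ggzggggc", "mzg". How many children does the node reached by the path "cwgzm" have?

The children of the "cwgzm" node are the distinct next characters among strings starting with "cwgzm".
Characters that immediately follow "cwgzm" among the stored strings: {c}.
That node has 1 child edge.

1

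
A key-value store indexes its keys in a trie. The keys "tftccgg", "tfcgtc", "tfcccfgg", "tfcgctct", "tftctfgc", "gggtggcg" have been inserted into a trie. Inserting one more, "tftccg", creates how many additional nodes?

0

Every character of "tftccg" already lies on an existing path (it is a prefix of some stored word).
No new nodes are needed: 0.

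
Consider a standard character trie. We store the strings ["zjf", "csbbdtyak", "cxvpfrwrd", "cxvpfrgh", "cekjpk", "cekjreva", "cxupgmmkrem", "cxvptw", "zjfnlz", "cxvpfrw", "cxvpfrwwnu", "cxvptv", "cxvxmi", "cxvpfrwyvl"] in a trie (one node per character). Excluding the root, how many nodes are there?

55

For each word, the new-node count is its length minus the longest prefix already in the trie:
  "zjf" → 3 new (z, j, f)
  "csbbdtyak" → 9 new (c, s, b, b, d, t, y, a, k)
  "cxvpfrwrd" → prefix "c" already present; 8 new (x, v, p, f, r, w, r, d)
  "cxvpfrgh" → prefix "cxvpfr" already present; 2 new (g, h)
  "cekjpk" → prefix "c" already present; 5 new (e, k, j, p, k)
  "cekjreva" → prefix "cekj" already present; 4 new (r, e, v, a)
  "cxupgmmkrem" → prefix "cx" already present; 9 new (u, p, g, m, m, k, r, e, m)
  "cxvptw" → prefix "cxvp" already present; 2 new (t, w)
  "zjfnlz" → prefix "zjf" already present; 3 new (n, l, z)
  "cxvpfrw" → prefix "cxvpfrw" already present; 0 new (none)
  "cxvpfrwwnu" → prefix "cxvpfrw" already present; 3 new (w, n, u)
  "cxvptv" → prefix "cxvpt" already present; 1 new (v)
  "cxvxmi" → prefix "cxv" already present; 3 new (x, m, i)
  "cxvpfrwyvl" → prefix "cxvpfrw" already present; 3 new (y, v, l)
Total nodes = 3 + 9 + 8 + 2 + 5 + 4 + 9 + 2 + 3 + 0 + 3 + 1 + 3 + 3 = 55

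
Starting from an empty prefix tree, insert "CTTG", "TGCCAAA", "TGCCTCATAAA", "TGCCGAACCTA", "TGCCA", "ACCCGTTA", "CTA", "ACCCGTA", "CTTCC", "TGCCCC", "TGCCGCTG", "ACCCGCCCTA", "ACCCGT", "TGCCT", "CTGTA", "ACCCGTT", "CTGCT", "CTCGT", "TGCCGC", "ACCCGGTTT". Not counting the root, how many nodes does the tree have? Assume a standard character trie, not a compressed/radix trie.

Count nodes per top-level branch (shared prefixes stored once):
  'A'-branch (ACCCGCCCTA, ACCCGGTTT, ACCCGT, ACCCGTA, ACCCGTT, ACCCGTTA): 18 nodes
  'C'-branch (CTA, CTCGT, CTGCT, CTGTA, CTTCC, CTTG): 15 nodes
  'T'-branch (TGCCA, TGCCAAA, TGCCCC, TGCCGAACCTA, TGCCGC, TGCCGCTG, TGCCT, TGCCTCATAAA): 26 nodes
Sum: 59

59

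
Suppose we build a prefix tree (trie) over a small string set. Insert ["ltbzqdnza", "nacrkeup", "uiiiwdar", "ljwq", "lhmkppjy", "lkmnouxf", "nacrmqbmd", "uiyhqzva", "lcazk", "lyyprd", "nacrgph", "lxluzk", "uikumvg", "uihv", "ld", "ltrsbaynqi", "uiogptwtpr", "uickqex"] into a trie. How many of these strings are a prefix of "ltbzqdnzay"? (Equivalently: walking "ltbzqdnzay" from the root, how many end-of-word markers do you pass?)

1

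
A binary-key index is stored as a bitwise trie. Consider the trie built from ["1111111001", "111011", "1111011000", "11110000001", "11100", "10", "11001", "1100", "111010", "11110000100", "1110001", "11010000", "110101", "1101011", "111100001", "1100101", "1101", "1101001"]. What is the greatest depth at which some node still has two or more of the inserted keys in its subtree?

The deepest shared node is where two words last agree before diverging.
e.g. "111100001" and "11110000100" share the prefix "111100001" of length 9; no pair shares a longer one.
Longest shared-prefix length: 9

9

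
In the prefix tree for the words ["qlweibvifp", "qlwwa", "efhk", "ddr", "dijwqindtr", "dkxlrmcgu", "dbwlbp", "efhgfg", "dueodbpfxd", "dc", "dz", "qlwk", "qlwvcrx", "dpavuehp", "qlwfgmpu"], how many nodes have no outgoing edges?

15

A leaf is a node with no children — equivalently, the end of a word that is not a proper prefix of any other stored word.
Those words: "dbwlbp", "dc", "ddr", "dijwqindtr", "dkxlrmcgu", "dpavuehp", "dueodbpfxd", "dz", "efhgfg", "efhk", "qlweibvifp", "qlwfgmpu", "qlwk", "qlwvcrx", "qlwwa"
Leaf count: 15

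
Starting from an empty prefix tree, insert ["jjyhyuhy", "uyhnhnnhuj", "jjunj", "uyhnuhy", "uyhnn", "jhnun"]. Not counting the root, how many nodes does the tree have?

Trace insertions, counting only characters that open a new branch:
  "jjyhyuhy" → 8 new (j, j, y, h, y, u, h, y)
  "uyhnhnnhuj" → 10 new (u, y, h, n, h, n, n, h, u, j)
  "jjunj" → prefix "jj" already present; 3 new (u, n, j)
  "uyhnuhy" → prefix "uyhn" already present; 3 new (u, h, y)
  "uyhnn" → prefix "uyhn" already present; 1 new (n)
  "jhnun" → prefix "j" already present; 4 new (h, n, u, n)
Total nodes = 8 + 10 + 3 + 3 + 1 + 4 = 29

29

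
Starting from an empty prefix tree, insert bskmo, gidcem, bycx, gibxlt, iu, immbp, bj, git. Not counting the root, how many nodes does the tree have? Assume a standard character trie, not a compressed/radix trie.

For each word, the new-node count is its length minus the longest prefix already in the trie:
  "bskmo" → 5 new (b, s, k, m, o)
  "gidcem" → 6 new (g, i, d, c, e, m)
  "bycx" → prefix "b" already present; 3 new (y, c, x)
  "gibxlt" → prefix "gi" already present; 4 new (b, x, l, t)
  "iu" → 2 new (i, u)
  "immbp" → prefix "i" already present; 4 new (m, m, b, p)
  "bj" → prefix "b" already present; 1 new (j)
  "git" → prefix "gi" already present; 1 new (t)
Total nodes = 5 + 6 + 3 + 4 + 2 + 4 + 1 + 1 = 26

26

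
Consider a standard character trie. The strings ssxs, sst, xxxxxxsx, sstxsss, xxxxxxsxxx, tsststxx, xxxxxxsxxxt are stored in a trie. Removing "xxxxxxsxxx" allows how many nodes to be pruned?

0

Walk "xxxxxxsxxx" from the leaf back toward the root, removing each node that no remaining word uses.
Every node on "xxxxxxsxxx" is still needed (e.g. by "xxxxxxsxxxt"), so nothing is freed.
Nodes removed: 0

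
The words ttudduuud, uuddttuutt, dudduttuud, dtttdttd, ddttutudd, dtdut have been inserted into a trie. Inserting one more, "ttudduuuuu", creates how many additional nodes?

2

"ttudduuu" is already a path in the trie; the remaining "uu" must be added.
So 10 − 8 = 2 new nodes.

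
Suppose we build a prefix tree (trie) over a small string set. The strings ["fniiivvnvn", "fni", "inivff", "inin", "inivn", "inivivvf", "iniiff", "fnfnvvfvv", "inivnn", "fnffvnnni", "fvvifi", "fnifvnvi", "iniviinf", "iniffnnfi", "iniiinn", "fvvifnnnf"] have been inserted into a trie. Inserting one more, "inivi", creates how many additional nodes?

0

Every character of "inivi" already lies on an existing path (it is a prefix of some stored word).
No new nodes are needed: 0.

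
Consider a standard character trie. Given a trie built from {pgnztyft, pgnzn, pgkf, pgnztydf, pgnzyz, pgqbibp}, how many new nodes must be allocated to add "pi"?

1

"p" is already a path in the trie; the remaining "i" must be added.
Each of the 1 remaining characters creates one node.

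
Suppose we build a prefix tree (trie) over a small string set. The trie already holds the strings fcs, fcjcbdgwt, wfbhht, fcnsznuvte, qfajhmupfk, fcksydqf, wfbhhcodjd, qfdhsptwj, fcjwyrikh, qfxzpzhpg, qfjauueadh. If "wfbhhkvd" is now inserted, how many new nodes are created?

3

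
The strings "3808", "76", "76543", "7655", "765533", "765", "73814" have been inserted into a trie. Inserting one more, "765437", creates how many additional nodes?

Walking "765437" from the root, the first 5 characters ("76543") follow existing edges; "7" is the first miss.
So 6 − 5 = 1 new nodes.

1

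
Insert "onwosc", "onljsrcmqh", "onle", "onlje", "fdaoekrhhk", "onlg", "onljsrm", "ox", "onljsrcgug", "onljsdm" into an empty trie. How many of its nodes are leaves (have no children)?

10

A leaf is a node with no children — equivalently, the end of a word that is not a proper prefix of any other stored word.
Those words: "fdaoekrhhk", "onle", "onlg", "onlje", "onljsdm", "onljsrcgug", "onljsrcmqh", "onljsrm", "onwosc", "ox"
Leaf count: 10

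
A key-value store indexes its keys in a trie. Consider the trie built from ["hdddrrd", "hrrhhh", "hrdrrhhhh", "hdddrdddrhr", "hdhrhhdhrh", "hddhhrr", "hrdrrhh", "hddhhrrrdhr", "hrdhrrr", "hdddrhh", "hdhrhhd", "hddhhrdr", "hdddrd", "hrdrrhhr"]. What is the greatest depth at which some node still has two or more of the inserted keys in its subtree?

7

The deepest shared node is where two words last agree before diverging.
"hddhhrr" and "hddhhrrrdhr" agree on "hddhhrr" (7 characters) before diverging; nothing deeper is shared.
Longest shared-prefix length: 7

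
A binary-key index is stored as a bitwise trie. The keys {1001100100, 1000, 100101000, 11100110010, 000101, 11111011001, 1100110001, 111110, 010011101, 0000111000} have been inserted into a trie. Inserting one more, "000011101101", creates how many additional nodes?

4

"00001110" is already a path in the trie; the remaining "1101" must be added.
So 12 − 8 = 4 new nodes.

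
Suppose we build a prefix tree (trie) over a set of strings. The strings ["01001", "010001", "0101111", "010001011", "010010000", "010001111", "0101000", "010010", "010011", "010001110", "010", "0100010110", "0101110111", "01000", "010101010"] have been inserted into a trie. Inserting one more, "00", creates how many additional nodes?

1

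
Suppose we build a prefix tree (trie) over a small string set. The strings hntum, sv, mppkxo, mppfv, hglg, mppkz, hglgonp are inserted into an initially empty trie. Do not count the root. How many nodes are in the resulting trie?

22

For each word, the new-node count is its length minus the longest prefix already in the trie:
  "hntum" → 5 new (h, n, t, u, m)
  "sv" → 2 new (s, v)
  "mppkxo" → 6 new (m, p, p, k, x, o)
  "mppfv" → prefix "mpp" already present; 2 new (f, v)
  "hglg" → prefix "h" already present; 3 new (g, l, g)
  "mppkz" → prefix "mppk" already present; 1 new (z)
  "hglgonp" → prefix "hglg" already present; 3 new (o, n, p)
Total nodes = 5 + 2 + 6 + 2 + 3 + 1 + 3 = 22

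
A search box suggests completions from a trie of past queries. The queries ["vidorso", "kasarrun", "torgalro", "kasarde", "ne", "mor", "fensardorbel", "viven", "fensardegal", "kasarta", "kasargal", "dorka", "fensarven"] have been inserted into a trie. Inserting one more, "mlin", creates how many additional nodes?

3

Walking "mlin" from the root, the first 1 characters ("m") follow existing edges; "l" is the first miss.
Each of the 3 remaining characters creates one node.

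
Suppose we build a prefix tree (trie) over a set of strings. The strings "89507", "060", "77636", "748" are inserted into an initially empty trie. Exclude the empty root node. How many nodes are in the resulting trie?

15

Trace insertions, counting only characters that open a new branch:
  "89507" → 5 new (8, 9, 5, 0, 7)
  "060" → 3 new (0, 6, 0)
  "77636" → 5 new (7, 7, 6, 3, 6)
  "748" → prefix "7" already present; 2 new (4, 8)
Total nodes = 5 + 3 + 5 + 2 = 15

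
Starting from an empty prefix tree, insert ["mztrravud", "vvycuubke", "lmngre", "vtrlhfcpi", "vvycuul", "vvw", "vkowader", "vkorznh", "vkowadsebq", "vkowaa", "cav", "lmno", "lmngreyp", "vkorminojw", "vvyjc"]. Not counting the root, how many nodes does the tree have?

64

Count nodes per top-level branch (shared prefixes stored once):
  'c'-branch (cav): 3 nodes
  'l'-branch (lmngre, lmngreyp, lmno): 9 nodes
  'm'-branch (mztrravud): 9 nodes
  'v'-branch (vkorminojw, vkorznh, vkowaa, vkowader, vkowadsebq, vtrlhfcpi, vvw, vvycuubke, vvycuul, vvyjc): 43 nodes
Sum: 64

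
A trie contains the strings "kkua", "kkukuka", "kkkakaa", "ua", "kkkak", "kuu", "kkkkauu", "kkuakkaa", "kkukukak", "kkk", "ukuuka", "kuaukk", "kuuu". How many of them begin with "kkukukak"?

1

Filter for entries beginning with "kkukukak":
Words under "kkukukak": kkukukak
Count: 1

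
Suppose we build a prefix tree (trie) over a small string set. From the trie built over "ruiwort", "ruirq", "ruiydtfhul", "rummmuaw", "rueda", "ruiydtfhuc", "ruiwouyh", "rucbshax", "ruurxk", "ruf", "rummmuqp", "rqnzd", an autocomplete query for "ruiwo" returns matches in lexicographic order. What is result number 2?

ruiwouyh

DFS of the "ruiwo" subtree visits, in order: "ruiwort", "ruiwouyh"
Position 2: ruiwouyh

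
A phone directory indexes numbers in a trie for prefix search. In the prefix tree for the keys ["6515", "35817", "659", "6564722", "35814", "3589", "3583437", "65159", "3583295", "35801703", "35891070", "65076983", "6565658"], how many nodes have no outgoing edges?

A leaf is a node with no children — equivalently, the end of a word that is not a proper prefix of any other stored word.
Those words: "35801703", "35814", "35817", "3583295", "3583437", "35891070", "65076983", "65159", "6564722", "6565658", "659"
Leaf count: 11

11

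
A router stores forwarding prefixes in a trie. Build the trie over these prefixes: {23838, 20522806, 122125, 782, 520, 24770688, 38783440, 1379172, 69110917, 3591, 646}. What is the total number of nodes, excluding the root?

For each word, the new-node count is its length minus the longest prefix already in the trie:
  "23838" → 5 new (2, 3, 8, 3, 8)
  "20522806" → prefix "2" already present; 7 new (0, 5, 2, 2, 8, 0, 6)
  "122125" → 6 new (1, 2, 2, 1, 2, 5)
  "782" → 3 new (7, 8, 2)
  "520" → 3 new (5, 2, 0)
  "24770688" → prefix "2" already present; 7 new (4, 7, 7, 0, 6, 8, 8)
  "38783440" → 8 new (3, 8, 7, 8, 3, 4, 4, 0)
  "1379172" → prefix "1" already present; 6 new (3, 7, 9, 1, 7, 2)
  "69110917" → 8 new (6, 9, 1, 1, 0, 9, 1, 7)
  "3591" → prefix "3" already present; 3 new (5, 9, 1)
  "646" → prefix "6" already present; 2 new (4, 6)
Total nodes = 5 + 7 + 6 + 3 + 3 + 7 + 8 + 6 + 8 + 3 + 2 = 58

58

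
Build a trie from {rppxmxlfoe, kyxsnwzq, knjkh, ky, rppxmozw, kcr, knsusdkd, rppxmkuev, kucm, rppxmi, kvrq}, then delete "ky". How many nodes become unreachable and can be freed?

After clearing the end-marker at "ky", prune upward until reaching a node still needed by another word.
Every node on "ky" is still needed (e.g. by "kyxsnwzq"), so nothing is freed.
Nodes removed: 0

0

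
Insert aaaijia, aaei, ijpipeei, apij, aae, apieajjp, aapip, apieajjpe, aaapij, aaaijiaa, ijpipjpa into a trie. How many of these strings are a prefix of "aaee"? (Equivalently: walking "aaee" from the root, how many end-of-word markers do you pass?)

1

Check each prefix of "aaee" against the stored set — each match is an end-marker on the path.
Prefixes of the query that are stored words: "aae"
Count: 1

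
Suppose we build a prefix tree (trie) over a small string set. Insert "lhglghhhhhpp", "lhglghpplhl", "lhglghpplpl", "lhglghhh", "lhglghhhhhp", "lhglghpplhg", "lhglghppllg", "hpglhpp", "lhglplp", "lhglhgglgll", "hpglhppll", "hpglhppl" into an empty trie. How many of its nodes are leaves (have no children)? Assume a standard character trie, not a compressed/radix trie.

8

A leaf is a node with no children — equivalently, the end of a word that is not a proper prefix of any other stored word.
Those words: "hpglhppll", "lhglghhhhhpp", "lhglghpplhg", "lhglghpplhl", "lhglghppllg", "lhglghpplpl", "lhglhgglgll", "lhglplp"
Leaf count: 8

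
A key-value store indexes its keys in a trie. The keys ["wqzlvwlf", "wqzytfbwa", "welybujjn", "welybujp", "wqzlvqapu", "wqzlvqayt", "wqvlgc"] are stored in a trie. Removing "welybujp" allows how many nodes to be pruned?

1

Walk "welybujp" from the leaf back toward the root, removing each node that no remaining word uses.
The suffix "p" (1 node) is used only by "welybujp"; the node for "welybuj" still has the child "j", so pruning stops there.
Nodes removed: 1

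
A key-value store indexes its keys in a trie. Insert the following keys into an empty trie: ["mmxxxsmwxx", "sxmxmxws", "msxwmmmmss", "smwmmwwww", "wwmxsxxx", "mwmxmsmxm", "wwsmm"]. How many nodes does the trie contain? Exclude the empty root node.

54

Insert word by word; a character creates a node only if that edge doesn't already exist:
  "mmxxxsmwxx" → 10 new (m, m, x, x, x, s, m, w, x, x)
  "sxmxmxws" → 8 new (s, x, m, x, m, x, w, s)
  "msxwmmmmss" → prefix "m" already present; 9 new (s, x, w, m, m, m, m, s, s)
  "smwmmwwww" → prefix "s" already present; 8 new (m, w, m, m, w, w, w, w)
  "wwmxsxxx" → 8 new (w, w, m, x, s, x, x, x)
  "mwmxmsmxm" → prefix "m" already present; 8 new (w, m, x, m, s, m, x, m)
  "wwsmm" → prefix "ww" already present; 3 new (s, m, m)
Total nodes = 10 + 8 + 9 + 8 + 8 + 8 + 3 = 54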